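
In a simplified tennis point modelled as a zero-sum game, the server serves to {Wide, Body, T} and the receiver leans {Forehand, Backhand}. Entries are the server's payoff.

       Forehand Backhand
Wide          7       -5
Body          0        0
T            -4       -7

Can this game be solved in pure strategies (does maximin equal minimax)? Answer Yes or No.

Yes

Row minima: Wide → -5, Body → 0, T → -7; maximin = 0.
Column maxima: Forehand → 7, Backhand → 0; minimax = 0.
maximin = minimax = 0, so a saddle point exists.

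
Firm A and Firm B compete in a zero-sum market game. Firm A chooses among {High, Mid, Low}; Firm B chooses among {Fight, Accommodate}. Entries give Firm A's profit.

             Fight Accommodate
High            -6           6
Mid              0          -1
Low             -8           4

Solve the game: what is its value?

-6/13

Row minima: High → -6, Mid → -1, Low → -8; maximin = -1.
Column maxima: Fight → 0, Accommodate → 6; minimax = 0.
-1 ≠ 0, so there is no saddle point; optimal play is mixed.
Low is strictly dominated by High, so Firm A never plays it.
On the remaining 2×2 (High, Mid vs Fight, Accommodate):
Let Firm A play High with probability p. Expected payoff against Fight: (-6)p + 0(1−p) = −6p; against Accommodate: 6p + (-1)(1−p) = 7p − 1.
Setting these equal: −6p = 7p − 1 ⇒ −13p = -1 ⇒ p = 1/13, and the value is (-6)·(1/13) = -6/13.
For Firm B: with q = P(Fight), equating High's and Mid's payoffs gives −12q + 6 = q − 1 ⇒ q = 7/13.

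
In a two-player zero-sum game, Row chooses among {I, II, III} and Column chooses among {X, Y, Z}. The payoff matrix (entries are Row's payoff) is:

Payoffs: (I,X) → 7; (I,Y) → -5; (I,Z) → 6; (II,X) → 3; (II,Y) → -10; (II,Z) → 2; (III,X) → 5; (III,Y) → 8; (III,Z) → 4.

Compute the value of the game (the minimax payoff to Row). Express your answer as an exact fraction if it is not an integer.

68/15

Row minima: I → -5, II → -10, III → 4; maximin = 4.
Column maxima: X → 7, Y → 8, Z → 6; minimax = 6.
4 ≠ 6, so there is no saddle point; optimal play is mixed.
II is strictly dominated by I, so Row never plays it.
X is strictly dominated by Z (it gives Row strictly more in every row), so Column never plays it.
On the remaining 2×2 (I, III vs Y, Z):
Let Row play I with probability p. Expected payoff against Y: (-5)p + 8(1−p) = −13p + 8; against Z: 6p + 4(1−p) = 2p + 4.
Setting these equal: −13p + 8 = 2p + 4 ⇒ −15p = -4 ⇒ p = 4/15, and the value is (-13)·(4/15) + 8 = 68/15.
For Column: with q = P(Y), equating I's and III's payoffs gives −11q + 6 = 4q + 4 ⇒ q = 2/15.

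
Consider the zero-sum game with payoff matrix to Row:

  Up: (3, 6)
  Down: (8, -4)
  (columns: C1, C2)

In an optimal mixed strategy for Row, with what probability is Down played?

1/5

Row minima: Up → 3, Down → -4; maximin = 3.
Column maxima: C1 → 8, C2 → 6; minimax = 6.
3 ≠ 6, so there is no saddle point; optimal play is mixed.
Let Row play Up with probability p. Expected payoff against C1: 3p + 8(1−p) = −5p + 8; against C2: 6p + (-4)(1−p) = 10p − 4.
Setting these equal: −5p + 8 = 10p − 4 ⇒ −15p = -12 ⇒ p = 4/5, and the value is (-5)·(4/5) + 8 = 4.
For Column: with q = P(C1), equating Up's and Down's payoffs gives −3q + 6 = 12q − 4 ⇒ q = 2/3.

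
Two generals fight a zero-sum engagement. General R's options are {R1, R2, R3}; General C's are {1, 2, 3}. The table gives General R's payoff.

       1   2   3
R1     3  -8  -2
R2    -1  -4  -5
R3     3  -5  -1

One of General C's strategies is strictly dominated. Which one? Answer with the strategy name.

1

2 holds General R's payoff strictly below 1 in every row: -8 < 3, -4 < -1, -5 < 3.
So 1 is strictly dominated for General C.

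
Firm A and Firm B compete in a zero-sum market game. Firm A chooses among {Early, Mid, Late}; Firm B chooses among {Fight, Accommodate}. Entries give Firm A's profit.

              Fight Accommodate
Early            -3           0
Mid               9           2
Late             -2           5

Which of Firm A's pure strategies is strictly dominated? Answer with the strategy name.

Early

Mid gives a strictly higher payoff than Early against every column: 9 > -3, 2 > 0.
So Early is strictly dominated and Firm A never plays it.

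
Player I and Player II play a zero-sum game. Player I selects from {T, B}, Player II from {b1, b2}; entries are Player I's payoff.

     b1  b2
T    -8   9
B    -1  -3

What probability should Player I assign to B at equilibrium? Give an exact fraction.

Row minima: T → -8, B → -3; maximin = -3.
Column maxima: b1 → -1, b2 → 9; minimax = -1.
-3 ≠ -1, so there is no saddle point; optimal play is mixed.
Let Player I play T with probability p. Expected payoff against b1: (-8)p + (-1)(1−p) = −7p − 1; against b2: 9p + (-3)(1−p) = 12p − 3.
Setting these equal: −7p − 1 = 12p − 3 ⇒ −19p = -2 ⇒ p = 2/19, and the value is (-7)·(2/19) − 1 = -33/19.
For Player II: with q = P(b1), equating T's and B's payoffs gives −17q + 9 = 2q − 3 ⇒ q = 12/19.

17/19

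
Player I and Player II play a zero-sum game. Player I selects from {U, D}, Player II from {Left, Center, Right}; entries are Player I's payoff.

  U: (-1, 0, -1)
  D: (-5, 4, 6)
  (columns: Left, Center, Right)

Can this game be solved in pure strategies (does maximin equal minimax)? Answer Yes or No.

Row minima: U → -1, D → -5; maximin = -1.
Column maxima: Left → -1, Center → 4, Right → 6; minimax = -1.
maximin = minimax = -1, so a saddle point exists.

Yes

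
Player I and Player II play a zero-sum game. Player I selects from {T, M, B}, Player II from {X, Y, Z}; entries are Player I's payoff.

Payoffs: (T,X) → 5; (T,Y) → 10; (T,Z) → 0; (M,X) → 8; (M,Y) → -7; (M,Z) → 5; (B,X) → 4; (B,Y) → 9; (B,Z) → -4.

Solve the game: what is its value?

25/11

Row minima: T → 0, M → -7, B → -4; maximin = 0.
Column maxima: X → 8, Y → 10, Z → 5; minimax = 5.
0 ≠ 5, so there is no saddle point; optimal play is mixed.
B is strictly dominated by T, so Player I never plays it.
X is strictly dominated by Z (it gives Player I strictly more in every row), so Player II never plays it.
On the remaining 2×2 (T, M vs Y, Z):
Let Player I play T with probability p. Expected payoff against Y: 10p + (-7)(1−p) = 17p − 7; against Z: 0p + 5(1−p) = −5p + 5.
Setting these equal: 17p − 7 = −5p + 5 ⇒ 22p = 12 ⇒ p = 6/11, and the value is (17)·(6/11) − 7 = 25/11.
For Player II: with q = P(Y), equating T's and M's payoffs gives 10q = −12q + 5 ⇒ q = 5/22.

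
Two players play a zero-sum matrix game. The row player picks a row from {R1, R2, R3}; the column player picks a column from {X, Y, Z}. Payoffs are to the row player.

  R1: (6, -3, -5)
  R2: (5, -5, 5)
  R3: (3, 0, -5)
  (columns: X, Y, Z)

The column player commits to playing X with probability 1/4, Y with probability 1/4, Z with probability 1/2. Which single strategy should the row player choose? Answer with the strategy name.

R2

Expected payoff of R1: (1/4)·6 + (1/4)·(-3) + (1/2)·(-5) = -7/4.
Expected payoff of R2: (1/4)·5 + (1/4)·(-5) + (1/2)·5 = 5/2.
Expected payoff of R3: (1/4)·3 + (1/4)·0 + (1/2)·(-5) = -7/4.
The largest is 5/2, so the row player's best response is R2.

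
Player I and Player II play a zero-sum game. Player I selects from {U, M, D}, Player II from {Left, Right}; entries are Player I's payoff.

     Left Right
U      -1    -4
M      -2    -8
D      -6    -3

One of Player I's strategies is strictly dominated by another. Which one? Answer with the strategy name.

M

U gives a strictly higher payoff than M against every column: -1 > -2, -4 > -8.
So M is strictly dominated and Player I never plays it.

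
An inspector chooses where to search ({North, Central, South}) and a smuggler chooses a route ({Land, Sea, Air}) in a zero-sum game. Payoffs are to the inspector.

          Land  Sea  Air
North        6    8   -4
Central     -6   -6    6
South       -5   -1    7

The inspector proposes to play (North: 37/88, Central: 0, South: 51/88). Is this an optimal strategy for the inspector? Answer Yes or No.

No

Against Land this mix gives (37/88)·6 + (51/88)·(-5) = -3/8.
Against Sea this mix gives (37/88)·8 + (51/88)·(-1) = 245/88.
Against Air this mix gives (37/88)·(-4) + (51/88)·7 = 19/8.
The smuggler will play Land, holding the inspector to -3/8. Shifting weight toward the row that does better against Land would raise this floor (the equalizing mix achieves 1 against both Land and Air), so the proposed strategy is not optimal.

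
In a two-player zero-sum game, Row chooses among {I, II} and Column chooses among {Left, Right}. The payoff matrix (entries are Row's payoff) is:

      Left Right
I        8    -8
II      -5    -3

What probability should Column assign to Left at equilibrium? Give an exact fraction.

5/18

Row minima: I → -8, II → -5; maximin = -5.
Column maxima: Left → 8, Right → -3; minimax = -3.
-5 ≠ -3, so there is no saddle point; optimal play is mixed.
Let Row play I with probability p. Expected payoff against Left: 8p + (-5)(1−p) = 13p − 5; against Right: (-8)p + (-3)(1−p) = −5p − 3.
Setting these equal: 13p − 5 = −5p − 3 ⇒ 18p = 2 ⇒ p = 1/9, and the value is (13)·(1/9) − 5 = -32/9.
For Column: with q = P(Left), equating I's and II's payoffs gives 16q − 8 = −2q − 3 ⇒ q = 5/18.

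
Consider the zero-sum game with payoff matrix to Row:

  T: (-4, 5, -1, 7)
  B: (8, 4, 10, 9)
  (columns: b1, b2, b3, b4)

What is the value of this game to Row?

56/13

Row minima: T → -4, B → 4; maximin = 4.
Column maxima: b1 → 8, b2 → 5, b3 → 10, b4 → 9; minimax = 5.
4 ≠ 5, so there is no saddle point; optimal play is mixed.
b3 is strictly dominated by b1 (it gives Row strictly more in every row), so Column never plays it.
b4 is strictly dominated by b1 (it gives Row strictly more in every row), so Column never plays it.
On the remaining 2×2 (T, B vs b1, b2):
Let Row play T with probability p. Expected payoff against b1: (-4)p + 8(1−p) = −12p + 8; against b2: 5p + 4(1−p) = p + 4.
Setting these equal: −12p + 8 = p + 4 ⇒ −13p = -4 ⇒ p = 4/13, and the value is (-12)·(4/13) + 8 = 56/13.
For Column: with q = P(b1), equating T's and B's payoffs gives −9q + 5 = 4q + 4 ⇒ q = 1/13.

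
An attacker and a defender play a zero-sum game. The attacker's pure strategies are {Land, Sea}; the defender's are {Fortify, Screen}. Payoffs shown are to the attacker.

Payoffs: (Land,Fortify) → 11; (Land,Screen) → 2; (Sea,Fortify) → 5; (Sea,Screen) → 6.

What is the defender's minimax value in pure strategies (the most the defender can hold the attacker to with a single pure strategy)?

6

Column maxima: Fortify → 11, Screen → 6.
The smallest of these is 6.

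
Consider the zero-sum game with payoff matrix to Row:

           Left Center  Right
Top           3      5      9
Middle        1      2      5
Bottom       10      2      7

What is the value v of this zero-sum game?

22/5

Row minima: Top → 3, Middle → 1, Bottom → 2; maximin = 3.
Column maxima: Left → 10, Center → 5, Right → 9; minimax = 5.
3 ≠ 5, so there is no saddle point; optimal play is mixed.
Middle is strictly dominated by Top, so Row never plays it.
Right is strictly dominated by Center (it gives Row strictly more in every row), so Column never plays it.
On the remaining 2×2 (Top, Bottom vs Left, Center):
Let Row play Top with probability p. Expected payoff against Left: 3p + 10(1−p) = −7p + 10; against Center: 5p + 2(1−p) = 3p + 2.
Setting these equal: −7p + 10 = 3p + 2 ⇒ −10p = -8 ⇒ p = 4/5, and the value is (-7)·(4/5) + 10 = 22/5.
For Column: with q = P(Left), equating Top's and Bottom's payoffs gives −2q + 5 = 8q + 2 ⇒ q = 3/10.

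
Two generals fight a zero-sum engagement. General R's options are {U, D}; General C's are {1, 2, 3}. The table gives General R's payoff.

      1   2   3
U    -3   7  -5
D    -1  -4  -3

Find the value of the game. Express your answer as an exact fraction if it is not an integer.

-41/13

Row minima: U → -5, D → -4; maximin = -4.
Column maxima: 1 → -1, 2 → 7, 3 → -3; minimax = -3.
-4 ≠ -3, so there is no saddle point; optimal play is mixed.
1 is strictly dominated by 3 (it gives General R strictly more in every row), so General C never plays it.
On the remaining 2×2 (U, D vs 2, 3):
Let General R play U with probability p. Expected payoff against 2: 7p + (-4)(1−p) = 11p − 4; against 3: (-5)p + (-3)(1−p) = −2p − 3.
Setting these equal: 11p − 4 = −2p − 3 ⇒ 13p = 1 ⇒ p = 1/13, and the value is (11)·(1/13) − 4 = -41/13.
For General C: with q = P(2), equating U's and D's payoffs gives 12q − 5 = −q − 3 ⇒ q = 2/13.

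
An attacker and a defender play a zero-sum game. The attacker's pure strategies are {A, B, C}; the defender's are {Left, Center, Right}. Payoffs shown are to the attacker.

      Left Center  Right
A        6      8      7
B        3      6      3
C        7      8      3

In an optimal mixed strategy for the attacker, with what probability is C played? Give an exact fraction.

Row minima: A → 6, B → 3, C → 3; maximin = 6.
Column maxima: Left → 7, Center → 8, Right → 7; minimax = 7.
6 ≠ 7, so there is no saddle point; optimal play is mixed.
B is strictly dominated by A, so the attacker never plays it.
Center is strictly dominated by Left (it gives the attacker strictly more in every row), so the defender never plays it.
On the remaining 2×2 (A, C vs Left, Right):
Let the attacker play A with probability p. Expected payoff against Left: 6p + 7(1−p) = −p + 7; against Right: 7p + 3(1−p) = 4p + 3.
Setting these equal: −p + 7 = 4p + 3 ⇒ −5p = -4 ⇒ p = 4/5, and the value is (-1)·(4/5) + 7 = 31/5.
For the defender: with q = P(Left), equating A's and C's payoffs gives −q + 7 = 4q + 3 ⇒ q = 4/5.

1/5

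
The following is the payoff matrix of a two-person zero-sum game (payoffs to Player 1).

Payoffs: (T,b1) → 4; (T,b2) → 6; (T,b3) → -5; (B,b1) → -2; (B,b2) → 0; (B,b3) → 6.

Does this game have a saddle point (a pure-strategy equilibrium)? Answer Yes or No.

Row minima: T → -5, B → -2; maximin = -2.
Column maxima: b1 → 4, b2 → 6, b3 → 6; minimax = 4.
-2 ≠ 4, so no pure-strategy equilibrium exists.

No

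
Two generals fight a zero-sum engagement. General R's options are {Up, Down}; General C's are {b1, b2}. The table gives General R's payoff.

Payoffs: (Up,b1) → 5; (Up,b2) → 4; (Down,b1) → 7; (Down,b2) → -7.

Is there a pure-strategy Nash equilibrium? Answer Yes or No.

Row minima: Up → 4, Down → -7; maximin = 4.
Column maxima: b1 → 7, b2 → 4; minimax = 4.
maximin = minimax = 4, so a saddle point exists.

Yes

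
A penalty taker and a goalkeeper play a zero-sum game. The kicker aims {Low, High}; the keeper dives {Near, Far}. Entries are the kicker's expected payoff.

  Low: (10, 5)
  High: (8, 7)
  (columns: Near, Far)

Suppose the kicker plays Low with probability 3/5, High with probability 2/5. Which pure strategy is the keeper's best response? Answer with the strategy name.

Far

If the keeper plays Near, the kicker's expected payoff is (3/5)·10 + (2/5)·8 = 46/5.
If the keeper plays Far, the kicker's expected payoff is (3/5)·5 + (2/5)·7 = 29/5.
The keeper minimizes the kicker's payoff; the smallest is 29/5, so the best response is Far.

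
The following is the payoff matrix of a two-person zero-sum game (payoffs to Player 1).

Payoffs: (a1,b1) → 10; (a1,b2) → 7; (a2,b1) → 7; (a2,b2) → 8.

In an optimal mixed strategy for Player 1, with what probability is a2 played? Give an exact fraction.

Row minima: a1 → 7, a2 → 7; maximin = 7.
Column maxima: b1 → 10, b2 → 8; minimax = 8.
7 ≠ 8, so there is no saddle point; optimal play is mixed.
Let Player 1 play a1 with probability p. Expected payoff against b1: 10p + 7(1−p) = 3p + 7; against b2: 7p + 8(1−p) = −p + 8.
Setting these equal: 3p + 7 = −p + 8 ⇒ 4p = 1 ⇒ p = 1/4, and the value is (3)·(1/4) + 7 = 31/4.
For Player 2: with q = P(b1), equating a1's and a2's payoffs gives 3q + 7 = −q + 8 ⇒ q = 1/4.

3/4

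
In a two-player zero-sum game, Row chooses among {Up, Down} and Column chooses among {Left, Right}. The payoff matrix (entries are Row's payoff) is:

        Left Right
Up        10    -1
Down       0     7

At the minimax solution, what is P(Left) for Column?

4/9

Row minima: Up → -1, Down → 0; maximin = 0.
Column maxima: Left → 10, Right → 7; minimax = 7.
0 ≠ 7, so there is no saddle point; optimal play is mixed.
Let Row play Up with probability p. Expected payoff against Left: 10p + 0(1−p) = 10p; against Right: (-1)p + 7(1−p) = −8p + 7.
Setting these equal: 10p = −8p + 7 ⇒ 18p = 7 ⇒ p = 7/18, and the value is (10)·(7/18) = 35/9.
For Column: with q = P(Left), equating Up's and Down's payoffs gives 11q − 1 = −7q + 7 ⇒ q = 4/9.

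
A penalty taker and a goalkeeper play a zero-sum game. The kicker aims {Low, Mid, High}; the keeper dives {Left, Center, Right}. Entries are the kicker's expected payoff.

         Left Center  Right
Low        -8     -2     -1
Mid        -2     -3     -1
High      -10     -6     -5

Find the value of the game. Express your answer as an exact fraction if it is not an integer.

-20/7

Row minima: Low → -8, Mid → -3, High → -10; maximin = -3.
Column maxima: Left → -2, Center → -2, Right → -1; minimax = -2.
-3 ≠ -2, so there is no saddle point; optimal play is mixed.
High is strictly dominated by Low, so the kicker never plays it.
Right is strictly dominated by Left (it gives the kicker strictly more in every row), so the keeper never plays it.
On the remaining 2×2 (Low, Mid vs Left, Center):
Let the kicker play Low with probability p. Expected payoff against Left: (-8)p + (-2)(1−p) = −6p − 2; against Center: (-2)p + (-3)(1−p) = p − 3.
Setting these equal: −6p − 2 = p − 3 ⇒ −7p = -1 ⇒ p = 1/7, and the value is (-6)·(1/7) − 2 = -20/7.
For the keeper: with q = P(Left), equating Low's and Mid's payoffs gives −6q − 2 = q − 3 ⇒ q = 1/7.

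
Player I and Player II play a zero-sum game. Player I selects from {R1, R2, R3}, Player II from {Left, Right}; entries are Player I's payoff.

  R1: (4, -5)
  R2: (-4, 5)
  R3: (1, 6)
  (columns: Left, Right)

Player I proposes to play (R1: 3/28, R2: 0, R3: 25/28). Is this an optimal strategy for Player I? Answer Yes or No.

Against Left this mix gives (3/28)·4 + (25/28)·1 = 37/28.
Against Right this mix gives (3/28)·(-5) + (25/28)·6 = 135/28.
Player II will play Left, holding Player I to 37/28. Shifting weight toward the row that does better against Left would raise this floor (the equalizing mix achieves 29/14 against both Left and Right), so the proposed strategy is not optimal.

No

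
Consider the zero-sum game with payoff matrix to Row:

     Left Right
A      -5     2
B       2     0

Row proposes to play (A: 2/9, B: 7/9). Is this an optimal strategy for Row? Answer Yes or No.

Yes

Against Left this mix gives (2/9)·(-5) + (7/9)·2 = 4/9.
Against Right this mix gives (2/9)·2 + (7/9)·0 = 4/9.
All of Column's active replies (Left, Right) yield 4/9, and no column does worse for Row. The mix makes Column indifferent and guarantees 4/9, so it is optimal.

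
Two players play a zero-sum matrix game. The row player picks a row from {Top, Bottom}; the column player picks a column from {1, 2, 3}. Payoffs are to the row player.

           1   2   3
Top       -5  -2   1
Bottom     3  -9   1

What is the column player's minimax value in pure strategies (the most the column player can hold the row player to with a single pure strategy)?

-2

Column maxima: 1 → 3, 2 → -2, 3 → 1.
The smallest of these is -2.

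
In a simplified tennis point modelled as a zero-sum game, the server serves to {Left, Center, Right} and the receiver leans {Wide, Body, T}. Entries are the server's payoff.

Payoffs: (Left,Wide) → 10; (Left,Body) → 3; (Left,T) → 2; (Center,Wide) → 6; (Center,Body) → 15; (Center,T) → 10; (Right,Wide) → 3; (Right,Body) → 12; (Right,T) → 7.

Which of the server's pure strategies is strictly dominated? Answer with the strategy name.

Center gives a strictly higher payoff than Right against every column: 6 > 3, 15 > 12, 10 > 7.
So Right is strictly dominated and the server never plays it.

Right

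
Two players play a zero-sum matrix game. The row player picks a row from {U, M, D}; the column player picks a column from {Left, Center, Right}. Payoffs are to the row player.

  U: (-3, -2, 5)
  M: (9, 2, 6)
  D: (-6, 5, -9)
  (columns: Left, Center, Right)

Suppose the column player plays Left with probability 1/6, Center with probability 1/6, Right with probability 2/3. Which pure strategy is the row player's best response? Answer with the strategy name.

M

Expected payoff of U: (1/6)·(-3) + (1/6)·(-2) + (2/3)·5 = 5/2.
Expected payoff of M: (1/6)·9 + (1/6)·2 + (2/3)·6 = 35/6.
Expected payoff of D: (1/6)·(-6) + (1/6)·5 + (2/3)·(-9) = -37/6.
The largest is 35/6, so the row player's best response is M.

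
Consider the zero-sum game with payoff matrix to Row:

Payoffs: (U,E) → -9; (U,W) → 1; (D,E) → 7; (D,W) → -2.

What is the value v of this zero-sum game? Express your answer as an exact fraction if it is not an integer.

Row minima: U → -9, D → -2; maximin = -2.
Column maxima: E → 7, W → 1; minimax = 1.
-2 ≠ 1, so there is no saddle point; optimal play is mixed.
Let Row play U with probability p. Expected payoff against E: (-9)p + 7(1−p) = −16p + 7; against W: 1p + (-2)(1−p) = 3p − 2.
Setting these equal: −16p + 7 = 3p − 2 ⇒ −19p = -9 ⇒ p = 9/19, and the value is (-16)·(9/19) + 7 = -11/19.
For Column: with q = P(E), equating U's and D's payoffs gives −10q + 1 = 9q − 2 ⇒ q = 3/19.

-11/19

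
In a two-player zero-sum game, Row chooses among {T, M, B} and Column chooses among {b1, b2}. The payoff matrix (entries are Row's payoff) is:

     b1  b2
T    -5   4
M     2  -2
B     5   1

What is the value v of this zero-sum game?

Row minima: T → -5, M → -2, B → 1; maximin = 1.
Column maxima: b1 → 5, b2 → 4; minimax = 4.
1 ≠ 4, so there is no saddle point; optimal play is mixed.
M is strictly dominated by B, so Row never plays it.
On the remaining 2×2 (T, B vs b1, b2):
Let Row play T with probability p. Expected payoff against b1: (-5)p + 5(1−p) = −10p + 5; against b2: 4p + 1(1−p) = 3p + 1.
Setting these equal: −10p + 5 = 3p + 1 ⇒ −13p = -4 ⇒ p = 4/13, and the value is (-10)·(4/13) + 5 = 25/13.
For Column: with q = P(b1), equating T's and B's payoffs gives −9q + 4 = 4q + 1 ⇒ q = 3/13.

25/13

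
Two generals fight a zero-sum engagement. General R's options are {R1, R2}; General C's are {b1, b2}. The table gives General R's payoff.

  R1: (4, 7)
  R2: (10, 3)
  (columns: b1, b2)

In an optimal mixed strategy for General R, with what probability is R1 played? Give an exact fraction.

7/10

Row minima: R1 → 4, R2 → 3; maximin = 4.
Column maxima: b1 → 10, b2 → 7; minimax = 7.
4 ≠ 7, so there is no saddle point; optimal play is mixed.
Let General R play R1 with probability p. Expected payoff against b1: 4p + 10(1−p) = −6p + 10; against b2: 7p + 3(1−p) = 4p + 3.
Setting these equal: −6p + 10 = 4p + 3 ⇒ −10p = -7 ⇒ p = 7/10, and the value is (-6)·(7/10) + 10 = 29/5.
For General C: with q = P(b1), equating R1's and R2's payoffs gives −3q + 7 = 7q + 3 ⇒ q = 2/5.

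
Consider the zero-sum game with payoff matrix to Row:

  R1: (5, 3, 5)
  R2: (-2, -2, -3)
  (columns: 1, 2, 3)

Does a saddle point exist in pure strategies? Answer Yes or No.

Yes

Row minima: R1 → 3, R2 → -3; maximin = 3.
Column maxima: 1 → 5, 2 → 3, 3 → 5; minimax = 3.
maximin = minimax = 3, so a saddle point exists.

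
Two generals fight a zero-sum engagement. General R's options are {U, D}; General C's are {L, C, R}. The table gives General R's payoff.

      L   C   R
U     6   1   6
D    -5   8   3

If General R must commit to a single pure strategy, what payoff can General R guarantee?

1

Row minima: U → 1, D → -5.
The best of these is 1.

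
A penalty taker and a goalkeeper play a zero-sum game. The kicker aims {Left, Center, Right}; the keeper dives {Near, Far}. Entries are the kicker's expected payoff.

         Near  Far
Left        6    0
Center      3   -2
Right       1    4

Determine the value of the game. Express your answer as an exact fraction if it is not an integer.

Row minima: Left → 0, Center → -2, Right → 1; maximin = 1.
Column maxima: Near → 6, Far → 4; minimax = 4.
1 ≠ 4, so there is no saddle point; optimal play is mixed.
Center is strictly dominated by Left, so the kicker never plays it.
On the remaining 2×2 (Left, Right vs Near, Far):
Let the kicker play Left with probability p. Expected payoff against Near: 6p + 1(1−p) = 5p + 1; against Far: 0p + 4(1−p) = −4p + 4.
Setting these equal: 5p + 1 = −4p + 4 ⇒ 9p = 3 ⇒ p = 1/3, and the value is (5)·(1/3) + 1 = 8/3.
For the keeper: with q = P(Near), equating Left's and Right's payoffs gives 6q = −3q + 4 ⇒ q = 4/9.

8/3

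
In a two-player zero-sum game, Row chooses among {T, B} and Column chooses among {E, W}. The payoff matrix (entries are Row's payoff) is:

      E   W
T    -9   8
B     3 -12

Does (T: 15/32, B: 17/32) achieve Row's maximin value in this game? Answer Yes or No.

Against E this mix gives (15/32)·(-9) + (17/32)·3 = -21/8.
Against W this mix gives (15/32)·8 + (17/32)·(-12) = -21/8.
All of Column's active replies (E, W) yield -21/8, and no column does worse for Row. The mix makes Column indifferent and guarantees -21/8, so it is optimal.

Yes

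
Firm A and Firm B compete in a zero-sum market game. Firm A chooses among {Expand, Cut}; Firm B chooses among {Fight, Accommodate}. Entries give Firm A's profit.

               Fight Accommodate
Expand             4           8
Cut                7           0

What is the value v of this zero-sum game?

56/11

Row minima: Expand → 4, Cut → 0; maximin = 4.
Column maxima: Fight → 7, Accommodate → 8; minimax = 7.
4 ≠ 7, so there is no saddle point; optimal play is mixed.
Let Firm A play Expand with probability p. Expected payoff against Fight: 4p + 7(1−p) = −3p + 7; against Accommodate: 8p + 0(1−p) = 8p.
Setting these equal: −3p + 7 = 8p ⇒ −11p = -7 ⇒ p = 7/11, and the value is (-3)·(7/11) + 7 = 56/11.
For Firm B: with q = P(Fight), equating Expand's and Cut's payoffs gives −4q + 8 = 7q ⇒ q = 8/11.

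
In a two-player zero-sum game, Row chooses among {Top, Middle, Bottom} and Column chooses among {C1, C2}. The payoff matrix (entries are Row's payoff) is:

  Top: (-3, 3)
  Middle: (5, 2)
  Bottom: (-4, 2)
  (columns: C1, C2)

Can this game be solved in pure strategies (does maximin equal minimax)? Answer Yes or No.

Row minima: Top → -3, Middle → 2, Bottom → -4; maximin = 2.
Column maxima: C1 → 5, C2 → 3; minimax = 3.
2 ≠ 3, so no pure-strategy equilibrium exists.

No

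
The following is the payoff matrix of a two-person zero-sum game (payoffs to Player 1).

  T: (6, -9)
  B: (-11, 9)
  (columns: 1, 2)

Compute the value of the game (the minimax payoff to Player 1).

Row minima: T → -9, B → -11; maximin = -9.
Column maxima: 1 → 6, 2 → 9; minimax = 6.
-9 ≠ 6, so there is no saddle point; optimal play is mixed.
Let Player 1 play T with probability p. Expected payoff against 1: 6p + (-11)(1−p) = 17p − 11; against 2: (-9)p + 9(1−p) = −18p + 9.
Setting these equal: 17p − 11 = −18p + 9 ⇒ 35p = 20 ⇒ p = 4/7, and the value is (17)·(4/7) − 11 = -9/7.
For Player 2: with q = P(1), equating T's and B's payoffs gives 15q − 9 = −20q + 9 ⇒ q = 18/35.

-9/7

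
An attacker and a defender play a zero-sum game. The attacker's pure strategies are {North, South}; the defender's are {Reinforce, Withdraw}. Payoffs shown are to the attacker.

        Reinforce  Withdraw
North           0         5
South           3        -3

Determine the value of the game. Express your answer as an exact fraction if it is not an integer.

Row minima: North → 0, South → -3; maximin = 0.
Column maxima: Reinforce → 3, Withdraw → 5; minimax = 3.
0 ≠ 3, so there is no saddle point; optimal play is mixed.
Let the attacker play North with probability p. Expected payoff against Reinforce: 0p + 3(1−p) = −3p + 3; against Withdraw: 5p + (-3)(1−p) = 8p − 3.
Setting these equal: −3p + 3 = 8p − 3 ⇒ −11p = -6 ⇒ p = 6/11, and the value is (-3)·(6/11) + 3 = 15/11.
For the defender: with q = P(Reinforce), equating North's and South's payoffs gives −5q + 5 = 6q − 3 ⇒ q = 8/11.

15/11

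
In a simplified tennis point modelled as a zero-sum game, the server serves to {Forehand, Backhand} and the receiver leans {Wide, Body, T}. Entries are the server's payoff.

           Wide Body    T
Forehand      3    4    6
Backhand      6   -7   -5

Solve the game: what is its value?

45/14

Row minima: Forehand → 3, Backhand → -7; maximin = 3.
Column maxima: Wide → 6, Body → 4, T → 6; minimax = 4.
3 ≠ 4, so there is no saddle point; optimal play is mixed.
T is strictly dominated by Body (it gives the server strictly more in every row), so the receiver never plays it.
On the remaining 2×2 (Forehand, Backhand vs Wide, Body):
Let the server play Forehand with probability p. Expected payoff against Wide: 3p + 6(1−p) = −3p + 6; against Body: 4p + (-7)(1−p) = 11p − 7.
Setting these equal: −3p + 6 = 11p − 7 ⇒ −14p = -13 ⇒ p = 13/14, and the value is (-3)·(13/14) + 6 = 45/14.
For the receiver: with q = P(Wide), equating Forehand's and Backhand's payoffs gives −q + 4 = 13q − 7 ⇒ q = 11/14.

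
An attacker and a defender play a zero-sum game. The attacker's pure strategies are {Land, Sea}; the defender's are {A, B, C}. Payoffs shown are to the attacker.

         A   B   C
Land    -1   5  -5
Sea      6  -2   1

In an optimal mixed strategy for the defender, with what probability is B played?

Row minima: Land → -5, Sea → -2; maximin = -2.
Column maxima: A → 6, B → 5, C → 1; minimax = 1.
-2 ≠ 1, so there is no saddle point; optimal play is mixed.
A is strictly dominated by C (it gives the attacker strictly more in every row), so the defender never plays it.
On the remaining 2×2 (Land, Sea vs B, C):
Let the attacker play Land with probability p. Expected payoff against B: 5p + (-2)(1−p) = 7p − 2; against C: (-5)p + 1(1−p) = −6p + 1.
Setting these equal: 7p − 2 = −6p + 1 ⇒ 13p = 3 ⇒ p = 3/13, and the value is (7)·(3/13) − 2 = -5/13.
For the defender: with q = P(B), equating Land's and Sea's payoffs gives 10q − 5 = −3q + 1 ⇒ q = 6/13.

6/13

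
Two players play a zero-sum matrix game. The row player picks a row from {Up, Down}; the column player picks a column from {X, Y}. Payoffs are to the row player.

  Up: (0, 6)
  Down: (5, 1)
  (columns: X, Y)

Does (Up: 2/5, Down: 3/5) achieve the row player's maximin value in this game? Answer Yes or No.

Against X this mix gives (2/5)·0 + (3/5)·5 = 3.
Against Y this mix gives (2/5)·6 + (3/5)·1 = 3.
All of the column player's active replies (X, Y) yield 3, and no column does worse for the row player. The mix makes the column player indifferent and guarantees 3, so it is optimal.

Yes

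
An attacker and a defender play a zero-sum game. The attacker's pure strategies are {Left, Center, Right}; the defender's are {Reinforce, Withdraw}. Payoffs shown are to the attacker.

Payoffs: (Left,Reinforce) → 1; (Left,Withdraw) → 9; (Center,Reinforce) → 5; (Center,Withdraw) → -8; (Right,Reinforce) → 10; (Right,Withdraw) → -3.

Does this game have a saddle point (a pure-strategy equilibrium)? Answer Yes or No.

No

Row minima: Left → 1, Center → -8, Right → -3; maximin = 1.
Column maxima: Reinforce → 10, Withdraw → 9; minimax = 9.
1 ≠ 9, so no pure-strategy equilibrium exists.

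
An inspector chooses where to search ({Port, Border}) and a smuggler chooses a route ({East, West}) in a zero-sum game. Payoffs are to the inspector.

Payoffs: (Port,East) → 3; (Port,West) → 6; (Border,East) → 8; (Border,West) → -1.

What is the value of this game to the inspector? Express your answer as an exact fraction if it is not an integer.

17/4

Row minima: Port → 3, Border → -1; maximin = 3.
Column maxima: East → 8, West → 6; minimax = 6.
3 ≠ 6, so there is no saddle point; optimal play is mixed.
Let the inspector play Port with probability p. Expected payoff against East: 3p + 8(1−p) = −5p + 8; against West: 6p + (-1)(1−p) = 7p − 1.
Setting these equal: −5p + 8 = 7p − 1 ⇒ −12p = -9 ⇒ p = 3/4, and the value is (-5)·(3/4) + 8 = 17/4.
For the smuggler: with q = P(East), equating Port's and Border's payoffs gives −3q + 6 = 9q − 1 ⇒ q = 7/12.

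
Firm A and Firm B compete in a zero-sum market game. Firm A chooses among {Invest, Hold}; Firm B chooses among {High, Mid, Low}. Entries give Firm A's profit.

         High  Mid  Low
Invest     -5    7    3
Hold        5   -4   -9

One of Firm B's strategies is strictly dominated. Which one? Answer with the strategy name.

Low holds Firm A's payoff strictly below Mid in every row: 3 < 7, -9 < -4.
So Mid is strictly dominated for Firm B.

Mid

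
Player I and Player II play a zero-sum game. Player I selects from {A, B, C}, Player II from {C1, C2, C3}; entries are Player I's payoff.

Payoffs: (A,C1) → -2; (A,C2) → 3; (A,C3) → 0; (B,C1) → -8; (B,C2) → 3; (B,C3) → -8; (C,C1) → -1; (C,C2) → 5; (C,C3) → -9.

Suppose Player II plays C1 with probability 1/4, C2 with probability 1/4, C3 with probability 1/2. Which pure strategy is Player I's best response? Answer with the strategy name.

A

Expected payoff of A: (1/4)·(-2) + (1/4)·3 + (1/2)·0 = 1/4.
Expected payoff of B: (1/4)·(-8) + (1/4)·3 + (1/2)·(-8) = -21/4.
Expected payoff of C: (1/4)·(-1) + (1/4)·5 + (1/2)·(-9) = -7/2.
The largest is 1/4, so Player I's best response is A.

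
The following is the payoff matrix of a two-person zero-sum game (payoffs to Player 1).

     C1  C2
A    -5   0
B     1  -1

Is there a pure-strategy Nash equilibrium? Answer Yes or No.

No

Row minima: A → -5, B → -1; maximin = -1.
Column maxima: C1 → 1, C2 → 0; minimax = 0.
-1 ≠ 0, so no pure-strategy equilibrium exists.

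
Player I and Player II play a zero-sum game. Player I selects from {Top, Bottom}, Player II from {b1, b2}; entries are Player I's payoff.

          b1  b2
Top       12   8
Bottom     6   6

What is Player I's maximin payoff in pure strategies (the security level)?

8

Row minima: Top → 8, Bottom → 6.
The best of these is 8.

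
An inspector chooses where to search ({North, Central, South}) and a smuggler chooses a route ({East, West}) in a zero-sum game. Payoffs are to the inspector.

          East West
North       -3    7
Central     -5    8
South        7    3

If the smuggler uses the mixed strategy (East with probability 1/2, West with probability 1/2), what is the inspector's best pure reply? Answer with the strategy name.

South

Expected payoff of North: (1/2)·(-3) + (1/2)·7 = 2.
Expected payoff of Central: (1/2)·(-5) + (1/2)·8 = 3/2.
Expected payoff of South: (1/2)·7 + (1/2)·3 = 5.
The largest is 5, so the inspector's best response is South.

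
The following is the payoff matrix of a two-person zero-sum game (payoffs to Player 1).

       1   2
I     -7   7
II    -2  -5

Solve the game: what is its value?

Row minima: I → -7, II → -5; maximin = -5.
Column maxima: 1 → -2, 2 → 7; minimax = -2.
-5 ≠ -2, so there is no saddle point; optimal play is mixed.
Let Player 1 play I with probability p. Expected payoff against 1: (-7)p + (-2)(1−p) = −5p − 2; against 2: 7p + (-5)(1−p) = 12p − 5.
Setting these equal: −5p − 2 = 12p − 5 ⇒ −17p = -3 ⇒ p = 3/17, and the value is (-5)·(3/17) − 2 = -49/17.
For Player 2: with q = P(1), equating I's and II's payoffs gives −14q + 7 = 3q − 5 ⇒ q = 12/17.

-49/17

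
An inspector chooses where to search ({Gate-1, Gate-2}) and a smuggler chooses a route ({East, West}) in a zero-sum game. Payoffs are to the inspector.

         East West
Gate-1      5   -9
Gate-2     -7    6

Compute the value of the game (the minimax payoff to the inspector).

Row minima: Gate-1 → -9, Gate-2 → -7; maximin = -7.
Column maxima: East → 5, West → 6; minimax = 5.
-7 ≠ 5, so there is no saddle point; optimal play is mixed.
Let the inspector play Gate-1 with probability p. Expected payoff against East: 5p + (-7)(1−p) = 12p − 7; against West: (-9)p + 6(1−p) = −15p + 6.
Setting these equal: 12p − 7 = −15p + 6 ⇒ 27p = 13 ⇒ p = 13/27, and the value is (12)·(13/27) − 7 = -11/9.
For the smuggler: with q = P(East), equating Gate-1's and Gate-2's payoffs gives 14q − 9 = −13q + 6 ⇒ q = 5/9.

-11/9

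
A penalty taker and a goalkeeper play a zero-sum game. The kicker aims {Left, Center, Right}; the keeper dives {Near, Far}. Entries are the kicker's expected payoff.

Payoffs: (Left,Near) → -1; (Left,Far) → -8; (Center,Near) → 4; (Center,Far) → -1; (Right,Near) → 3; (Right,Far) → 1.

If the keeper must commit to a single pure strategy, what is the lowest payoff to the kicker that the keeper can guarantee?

1

Column maxima: Near → 4, Far → 1.
The smallest of these is 1.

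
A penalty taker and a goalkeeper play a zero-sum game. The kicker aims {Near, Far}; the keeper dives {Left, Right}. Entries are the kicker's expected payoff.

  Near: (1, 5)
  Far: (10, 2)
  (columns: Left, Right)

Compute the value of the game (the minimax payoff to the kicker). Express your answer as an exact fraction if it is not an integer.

4

Row minima: Near → 1, Far → 2; maximin = 2.
Column maxima: Left → 10, Right → 5; minimax = 5.
2 ≠ 5, so there is no saddle point; optimal play is mixed.
Let the kicker play Near with probability p. Expected payoff against Left: 1p + 10(1−p) = −9p + 10; against Right: 5p + 2(1−p) = 3p + 2.
Setting these equal: −9p + 10 = 3p + 2 ⇒ −12p = -8 ⇒ p = 2/3, and the value is (-9)·(2/3) + 10 = 4.
For the keeper: with q = P(Left), equating Near's and Far's payoffs gives −4q + 5 = 8q + 2 ⇒ q = 1/4.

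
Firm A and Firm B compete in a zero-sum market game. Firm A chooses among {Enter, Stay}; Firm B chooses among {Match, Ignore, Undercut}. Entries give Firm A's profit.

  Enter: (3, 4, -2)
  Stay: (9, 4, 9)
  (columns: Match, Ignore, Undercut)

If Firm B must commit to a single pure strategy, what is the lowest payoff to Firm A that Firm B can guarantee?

4

Column maxima: Match → 9, Ignore → 4, Undercut → 9.
The smallest of these is 4.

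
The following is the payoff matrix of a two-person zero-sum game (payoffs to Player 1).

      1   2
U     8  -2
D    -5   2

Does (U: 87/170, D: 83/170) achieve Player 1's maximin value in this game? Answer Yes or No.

No

Against 1 this mix gives (87/170)·8 + (83/170)·(-5) = 281/170.
Against 2 this mix gives (87/170)·(-2) + (83/170)·2 = -4/85.
Player 2 will play 2, holding Player 1 to -4/85. Shifting weight toward the row that does better against 2 would raise this floor (the equalizing mix achieves 6/17 against both 2 and 1), so the proposed strategy is not optimal.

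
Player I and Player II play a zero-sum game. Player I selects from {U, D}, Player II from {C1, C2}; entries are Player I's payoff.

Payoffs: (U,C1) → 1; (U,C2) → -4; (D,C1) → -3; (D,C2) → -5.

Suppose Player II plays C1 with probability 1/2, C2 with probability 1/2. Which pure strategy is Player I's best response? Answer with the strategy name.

U

Expected payoff of U: (1/2)·1 + (1/2)·(-4) = -3/2.
Expected payoff of D: (1/2)·(-3) + (1/2)·(-5) = -4.
The largest is -3/2, so Player I's best response is U.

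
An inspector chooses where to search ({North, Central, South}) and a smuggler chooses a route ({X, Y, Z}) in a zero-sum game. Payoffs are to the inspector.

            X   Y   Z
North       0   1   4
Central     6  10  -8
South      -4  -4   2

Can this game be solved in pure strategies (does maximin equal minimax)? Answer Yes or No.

Row minima: North → 0, Central → -8, South → -4; maximin = 0.
Column maxima: X → 6, Y → 10, Z → 4; minimax = 4.
0 ≠ 4, so no pure-strategy equilibrium exists.

No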